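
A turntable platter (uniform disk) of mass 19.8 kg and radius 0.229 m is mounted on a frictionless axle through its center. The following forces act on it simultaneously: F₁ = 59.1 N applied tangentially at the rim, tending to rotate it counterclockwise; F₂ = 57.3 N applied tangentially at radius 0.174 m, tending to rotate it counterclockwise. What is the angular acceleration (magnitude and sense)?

I = ½MR² = (1/2)(19.8)(0.229)² = 0.5192 kg·m².
Taking counterclockwise as positive: τ₁ = +(59.1)(0.229) = +13.53 N·m; τ₂ = +(57.3)(0.174) = +9.970 N·m.
Net torque τ = 23.50 N·m.
α = τ/I = 23.50/0.5192 = 45.27 rad/s².

α ≈ 45.3 rad/s², counterclockwise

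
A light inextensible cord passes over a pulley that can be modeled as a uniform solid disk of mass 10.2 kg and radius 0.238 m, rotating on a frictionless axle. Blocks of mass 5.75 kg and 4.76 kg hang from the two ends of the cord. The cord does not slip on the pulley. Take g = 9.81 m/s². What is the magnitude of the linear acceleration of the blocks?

I = ½MR² = (1/2)(10.2)(0.238)² = 0.2889 kg·m².
Heavier block: m₁g − T₁ = m₁a. Lighter block: T₂ − m₂g = m₂a.
Pulley: (T₁ − T₂)R = Iα = I(a/R), so T₁ − T₂ = (I/R²)a = (1/2)M_p a = 5.100·a.
Adding the three: (m₁ − m₂)g = (m₁ + m₂ + 5.100)a, so a = (5.75 − 4.76)(9.81)/(5.75 + 4.76 + 5.100) = 0.6222 m/s².

a ≈ 0.622 m/s²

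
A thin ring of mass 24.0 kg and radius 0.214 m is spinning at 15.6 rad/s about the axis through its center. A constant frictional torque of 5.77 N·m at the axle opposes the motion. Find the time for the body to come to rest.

t ≈ 2.97 s

I = MR² = (24.0)(0.214)² = 1.099 kg·m².
The net torque has magnitude 5.77 N·m, opposing ω.
|α| = τ/I = 5.770/1.099 = 5.250 rad/s² (deceleration).
0 = ω₀ − |α|t ⇒ t = ω₀/|α| = 15.6/5.250 = 2.972 s.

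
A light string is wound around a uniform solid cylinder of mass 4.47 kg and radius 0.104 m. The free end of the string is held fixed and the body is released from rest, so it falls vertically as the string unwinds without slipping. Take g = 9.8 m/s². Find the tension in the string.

Translation: Mg − T = Ma. Rotation about the center: TR = Iα with I = ½MR².
With a = αR: T = (I/R²)a = (1/2)M a, so Mg = (1 + 0.5000)Ma.
a = g/(1 + 0.5000) = 9.8/1.500 = 6.533 m/s².
T = 0.5000·M·a = (0.5000)(4.47)(6.533) = 14.60 N.

T ≈ 14.6 N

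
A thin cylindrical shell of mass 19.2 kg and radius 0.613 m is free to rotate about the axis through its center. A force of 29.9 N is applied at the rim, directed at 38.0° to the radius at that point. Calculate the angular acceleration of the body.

I = MR² = (19.2)(0.613)² = 7.215 kg·m².
Only the tangential component produces torque: τ = F R sinθ = (29.9)(0.613) sin 38.0° = 11.28 N·m.
Newton's second law for rotation, τ = Iα, gives α = τ/I = 11.28/7.215 = 1.564 rad/s².

α ≈ 1.56 rad/s²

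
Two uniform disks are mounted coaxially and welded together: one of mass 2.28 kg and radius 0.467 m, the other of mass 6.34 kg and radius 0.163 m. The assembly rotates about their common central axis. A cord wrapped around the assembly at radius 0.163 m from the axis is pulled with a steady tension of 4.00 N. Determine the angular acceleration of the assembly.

I = ½M₁R₁² + ½M₂R₂² = ½(2.28)(0.467)² + ½(6.34)(0.163)² = 0.3328 kg·m².
τ = F r = (4.00)(0.163) = 0.6520 N·m.
α = τ/I = 0.6520/0.3328 = 1.959 rad/s².

α ≈ 1.96 rad/s²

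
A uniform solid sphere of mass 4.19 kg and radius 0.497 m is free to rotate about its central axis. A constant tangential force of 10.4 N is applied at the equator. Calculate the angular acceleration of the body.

α ≈ 12.5 rad/s²

I = (2/5)MR² = (2/5)(4.19)(0.497)² = 0.4140 kg·m².
τ = F R = (10.4)(0.497) = 5.169 N·m.
From τ = Iα: α = 5.169/0.4140 = 12.49 rad/s².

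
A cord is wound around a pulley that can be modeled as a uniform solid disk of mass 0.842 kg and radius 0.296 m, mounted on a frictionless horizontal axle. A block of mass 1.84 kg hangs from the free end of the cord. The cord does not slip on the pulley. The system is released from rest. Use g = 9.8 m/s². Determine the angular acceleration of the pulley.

I = ½MR² = (1/2)(0.842)(0.296)² = 0.03689 kg·m².
Block: mg − T = ma. Pulley: TR = Iα. No-slip: a = αR, so T = (I/R²)a = 0.4210·a.
Then mg = (m + 0.4210)a, so a = (1.84)(9.8)/(1.84 + 0.4210) = 7.975 m/s².
α = a/R = 7.975/0.296 = 26.94 rad/s².

α ≈ 26.9 rad/s²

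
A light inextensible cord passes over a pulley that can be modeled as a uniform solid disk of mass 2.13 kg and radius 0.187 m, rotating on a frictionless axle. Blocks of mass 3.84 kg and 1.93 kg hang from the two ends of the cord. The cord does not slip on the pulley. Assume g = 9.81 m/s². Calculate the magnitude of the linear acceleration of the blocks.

a ≈ 2.74 m/s²

I = ½MR² = (1/2)(2.13)(0.187)² = 0.03724 kg·m².
Heavier block: m₁g − T₁ = m₁a. Lighter block: T₂ − m₂g = m₂a.
Pulley: (T₁ − T₂)R = Iα = I(a/R), so T₁ − T₂ = (I/R²)a = (1/2)M_p a = 1.065·a.
Adding the three: (m₁ − m₂)g = (m₁ + m₂ + 1.065)a, so a = (3.84 − 1.93)(9.81)/(3.84 + 1.93 + 1.065) = 2.741 m/s².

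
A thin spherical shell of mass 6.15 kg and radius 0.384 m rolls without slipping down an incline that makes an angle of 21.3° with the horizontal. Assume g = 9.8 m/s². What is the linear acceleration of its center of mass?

a ≈ 2.14 m/s²

Translation along the incline: Mg sinθ − f = Ma.
Rotation about the center: fR = Iα with I = (2/3)MR². No-slip gives a = αR, so f = (I/R²)a = (2/3)M a.
Substituting: Mg sinθ = (1 + 0.6667)Ma, so a = g sinθ/(1 + 0.6667) = (9.8) sin 21.3° / 1.667 = 2.136 m/s².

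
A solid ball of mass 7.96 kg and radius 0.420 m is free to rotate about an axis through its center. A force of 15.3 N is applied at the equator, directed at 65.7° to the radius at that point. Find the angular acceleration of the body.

I = (2/5)MR² = (2/5)(7.96)(0.420)² = 0.5617 kg·m².
Only the tangential component produces torque: τ = F R sinθ = (15.3)(0.420) sin 65.7° = 5.857 N·m.
From τ = Iα: α = 5.857/0.5617 = 10.43 rad/s².

α ≈ 10.4 rad/s²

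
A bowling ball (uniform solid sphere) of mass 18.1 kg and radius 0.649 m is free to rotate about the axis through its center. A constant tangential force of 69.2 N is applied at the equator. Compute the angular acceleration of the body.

I = (2/5)MR² = (2/5)(18.1)(0.649)² = 3.049 kg·m².
τ = F R = (69.2)(0.649) = 44.91 N·m.
Newton's second law for rotation, τ = Iα, gives α = τ/I = 44.91/3.049 = 14.73 rad/s².

α ≈ 14.7 rad/s²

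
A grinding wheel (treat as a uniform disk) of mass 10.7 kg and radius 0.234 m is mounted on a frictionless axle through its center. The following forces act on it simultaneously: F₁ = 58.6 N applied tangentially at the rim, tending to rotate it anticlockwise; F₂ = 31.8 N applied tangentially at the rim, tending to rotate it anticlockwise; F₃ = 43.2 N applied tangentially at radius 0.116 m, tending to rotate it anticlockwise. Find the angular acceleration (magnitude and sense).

α ≈ 89.3 rad/s², anticlockwise

I = ½MR² = (1/2)(10.7)(0.234)² = 0.2929 kg·m².
Taking anticlockwise as positive: τ₁ = +(58.6)(0.234) = +13.71 N·m; τ₂ = +(31.8)(0.234) = +7.441 N·m; τ₃ = +(43.2)(0.116) = +5.011 N·m.
Net torque τ = 26.16 N·m.
α = τ/I = 26.16/0.2929 = 89.32 rad/s².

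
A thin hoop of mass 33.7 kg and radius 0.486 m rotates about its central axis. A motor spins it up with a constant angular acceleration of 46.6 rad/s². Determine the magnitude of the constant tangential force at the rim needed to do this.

F ≈ 763 N

I = MR² = (33.7)(0.486)² = 7.960 kg·m².
The required torque is τ = Iα = (7.960)(46.60) = 370.9 N·m.
A tangential force at the rim gives τ = FR, so F = τ/R = 370.9/0.486 = 763.2 N.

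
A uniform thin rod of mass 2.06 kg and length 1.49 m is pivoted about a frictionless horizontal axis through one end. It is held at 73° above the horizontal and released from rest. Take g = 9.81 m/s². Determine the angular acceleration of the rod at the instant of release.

α ≈ 2.89 rad/s²

About the pivot, I = (1/3)ML² = (1/3)(2.06)(1.49)² = 1.524 kg·m².
The weight acts at the center, a distance L/2 = 0.7450 m from the pivot; τ = Mg(L/2) cos 73° = 4.402 N·m.
α = τ/I = 4.402/1.524 = 2.887 rad/s².
(Equivalently α = (3g/(2L)) cos 73° = 2.887 rad/s².)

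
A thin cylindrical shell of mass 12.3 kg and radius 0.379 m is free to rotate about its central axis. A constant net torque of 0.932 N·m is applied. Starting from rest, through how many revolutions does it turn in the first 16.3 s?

I = MR² = (12.3)(0.379)² = 1.767 kg·m².
α = τ/I = 0.932/1.767 = 0.5275 rad/s².
θ = ½αt² = ½(0.5275)(16.3)² = 70.08 rad.
Revolutions = θ/(2π) = 11.15.

≈ 11.2 revolutions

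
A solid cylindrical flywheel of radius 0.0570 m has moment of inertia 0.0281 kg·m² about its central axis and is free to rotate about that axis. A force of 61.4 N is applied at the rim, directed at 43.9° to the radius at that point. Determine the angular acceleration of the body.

Only the tangential component produces torque: τ = F R sinθ = (61.4)(0.0570) sin 43.9° = 2.427 N·m.
From τ = Iα: α = 2.427/0.02810 = 86.36 rad/s².

α ≈ 86.4 rad/s²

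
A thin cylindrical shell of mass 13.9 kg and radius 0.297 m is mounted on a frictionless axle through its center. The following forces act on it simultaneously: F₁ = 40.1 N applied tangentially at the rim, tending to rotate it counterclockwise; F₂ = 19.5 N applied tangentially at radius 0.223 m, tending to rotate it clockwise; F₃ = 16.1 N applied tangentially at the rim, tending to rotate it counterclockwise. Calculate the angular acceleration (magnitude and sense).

I = MR² = (13.9)(0.297)² = 1.226 kg·m².
Taking counterclockwise as positive: τ₁ = +(40.1)(0.297) = +11.91 N·m; τ₂ = −(19.5)(0.223) = −4.349 N·m; τ₃ = +(16.1)(0.297) = +4.782 N·m.
Net torque τ = 12.34 N·m.
α = τ/I = 12.34/1.226 = 10.07 rad/s².

α ≈ 10.1 rad/s², counterclockwise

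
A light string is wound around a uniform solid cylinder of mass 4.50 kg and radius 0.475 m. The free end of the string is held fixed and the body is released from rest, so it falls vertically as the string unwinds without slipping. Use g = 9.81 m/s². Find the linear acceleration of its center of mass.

a ≈ 6.54 m/s²

Translation: Mg − T = Ma. Rotation about the center: TR = Iα with I = ½MR².
With a = αR: T = (I/R²)a = (1/2)M a, so Mg = (1 + 0.5000)Ma.
a = g/(1 + 0.5000) = 9.81/1.500 = 6.540 m/s².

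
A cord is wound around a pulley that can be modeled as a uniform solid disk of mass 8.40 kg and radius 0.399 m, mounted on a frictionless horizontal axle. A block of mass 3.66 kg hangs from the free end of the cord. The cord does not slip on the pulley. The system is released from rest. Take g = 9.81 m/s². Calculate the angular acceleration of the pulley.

α ≈ 11.4 rad/s²

I = ½MR² = (1/2)(8.40)(0.399)² = 0.6686 kg·m².
Block: mg − T = ma. Pulley: TR = Iα. No-slip: a = αR, so T = (I/R²)a = 4.200·a.
Then mg = (m + 4.200)a, so a = (3.66)(9.81)/(3.66 + 4.200) = 4.568 m/s².
α = a/R = 4.568/0.399 = 11.45 rad/s².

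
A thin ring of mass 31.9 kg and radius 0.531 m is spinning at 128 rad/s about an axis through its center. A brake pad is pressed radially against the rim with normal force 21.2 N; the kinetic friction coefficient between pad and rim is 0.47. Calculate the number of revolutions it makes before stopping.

I = MR² = (31.9)(0.531)² = 8.995 kg·m².
Friction force f = μN = (0.47)(21.2) = 9.964 N at the rim; torque magnitude τ = fR = 5.291 N·m, opposing ω.
|α| = τ/I = 5.291/8.995 = 0.5882 rad/s² (deceleration).
ω² = ω₀² − 2|α|θ with ω = 0 ⇒ θ = ω₀²/(2|α|) = 13930 rad = 2216 rev.

≈ 2220 revolutions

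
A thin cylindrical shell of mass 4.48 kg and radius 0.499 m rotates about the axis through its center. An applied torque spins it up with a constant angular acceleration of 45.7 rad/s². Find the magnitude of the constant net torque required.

I = MR² = (4.48)(0.499)² = 1.116 kg·m².
τ = Iα = (1.116)(45.70) = 50.98 N·m.

τ ≈ 51.0 N·m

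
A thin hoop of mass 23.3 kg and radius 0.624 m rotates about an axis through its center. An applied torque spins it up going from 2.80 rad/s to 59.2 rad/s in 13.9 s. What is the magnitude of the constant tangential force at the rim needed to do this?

F ≈ 59.0 N

I = MR² = (23.3)(0.624)² = 9.072 kg·m².
α = Δω/Δt = (59.2 − 2.80)/13.9 = 4.058 rad/s².
The required torque is τ = Iα = (9.072)(4.058) = 36.81 N·m.
A tangential force at the rim gives τ = FR, so F = τ/R = 36.81/0.624 = 58.99 N.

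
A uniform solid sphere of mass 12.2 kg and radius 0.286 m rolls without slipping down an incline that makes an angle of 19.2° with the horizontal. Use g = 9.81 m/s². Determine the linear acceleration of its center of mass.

Translation along the incline: Mg sinθ − f = Ma.
Rotation about the center: fR = Iα with I = (2/5)MR². No-slip gives a = αR, so f = (I/R²)a = (2/5)M a.
Substituting: Mg sinθ = (1 + 0.4000)Ma, so a = g sinθ/(1 + 0.4000) = (9.81) sin 19.2° / 1.400 = 2.304 m/s².

a ≈ 2.30 m/s²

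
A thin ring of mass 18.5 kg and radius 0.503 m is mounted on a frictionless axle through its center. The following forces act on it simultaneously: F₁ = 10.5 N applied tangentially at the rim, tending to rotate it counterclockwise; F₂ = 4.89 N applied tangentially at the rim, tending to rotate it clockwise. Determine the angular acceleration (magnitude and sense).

I = MR² = (18.5)(0.503)² = 4.681 kg·m².
Taking counterclockwise as positive: τ₁ = +(10.5)(0.503) = +5.282 N·m; τ₂ = −(4.89)(0.503) = −2.460 N·m.
Net torque τ = 2.822 N·m.
α = τ/I = 2.822/4.681 = 0.6029 rad/s².

α ≈ 0.603 rad/s², counterclockwise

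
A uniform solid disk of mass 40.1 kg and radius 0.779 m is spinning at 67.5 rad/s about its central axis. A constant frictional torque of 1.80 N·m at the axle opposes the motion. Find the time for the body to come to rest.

I = ½MR² = (1/2)(40.1)(0.779)² = 12.17 kg·m².
The net torque has magnitude 1.80 N·m, opposing ω.
|α| = τ/I = 1.800/12.17 = 0.1479 rad/s² (deceleration).
0 = ω₀ − |α|t ⇒ t = ω₀/|α| = 67.5/0.1479 = 456.3 s.

t ≈ 456 s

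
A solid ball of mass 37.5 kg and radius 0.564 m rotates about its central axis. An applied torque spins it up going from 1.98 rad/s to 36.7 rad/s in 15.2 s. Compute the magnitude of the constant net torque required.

I = (2/5)MR² = (2/5)(37.5)(0.564)² = 4.771 kg·m².
α = Δω/Δt = (36.7 − 1.98)/15.2 = 2.284 rad/s².
τ = Iα = (4.771)(2.284) = 10.90 N·m.

τ ≈ 10.9 N·m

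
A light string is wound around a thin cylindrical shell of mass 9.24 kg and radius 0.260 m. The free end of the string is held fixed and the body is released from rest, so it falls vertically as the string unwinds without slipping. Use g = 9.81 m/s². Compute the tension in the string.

Translation: Mg − T = Ma. Rotation about the center: TR = Iα with I = MR².
With a = αR: T = (I/R²)a = M a, so Mg = (1 + 1.000)Ma.
a = g/(1 + 1.000) = 9.81/2.000 = 4.905 m/s².
T = 1.000·M·a = (1.000)(9.24)(4.905) = 45.32 N.

T ≈ 45.3 N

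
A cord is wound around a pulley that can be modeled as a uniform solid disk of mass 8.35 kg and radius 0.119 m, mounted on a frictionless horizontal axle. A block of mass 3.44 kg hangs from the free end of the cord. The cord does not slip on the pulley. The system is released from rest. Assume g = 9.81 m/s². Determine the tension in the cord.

T ≈ 18.5 N

I = ½MR² = (1/2)(8.35)(0.119)² = 0.05912 kg·m².
Block: mg − T = ma. Pulley: TR = Iα. No-slip: a = αR, so T = (I/R²)a = 4.175·a.
Then mg = (m + 4.175)a, so a = (3.44)(9.81)/(3.44 + 4.175) = 4.432 m/s².
T = 4.175·a = 18.50 N.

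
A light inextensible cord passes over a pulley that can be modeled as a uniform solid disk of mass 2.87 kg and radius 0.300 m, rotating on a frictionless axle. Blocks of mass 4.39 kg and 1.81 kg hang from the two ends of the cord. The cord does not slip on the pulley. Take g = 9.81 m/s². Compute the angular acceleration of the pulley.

I = ½MR² = (1/2)(2.87)(0.300)² = 0.1291 kg·m².
Heavier block: m₁g − T₁ = m₁a. Lighter block: T₂ − m₂g = m₂a.
Pulley: (T₁ − T₂)R = Iα = I(a/R), so T₁ − T₂ = (I/R²)a = (1/2)M_p a = 1.435·a.
Adding the three: (m₁ − m₂)g = (m₁ + m₂ + 1.435)a, so a = (4.39 − 1.81)(9.81)/(4.39 + 1.81 + 1.435) = 3.315 m/s².
α = a/R = 3.315/0.300 = 11.05 rad/s².

α ≈ 11.0 rad/s²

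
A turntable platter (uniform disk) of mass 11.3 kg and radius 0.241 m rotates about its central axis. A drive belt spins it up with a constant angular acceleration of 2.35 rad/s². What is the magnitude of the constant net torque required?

τ ≈ 0.771 N·m

I = ½MR² = (1/2)(11.3)(0.241)² = 0.3282 kg·m².
τ = Iα = (0.3282)(2.350) = 0.7712 N·m.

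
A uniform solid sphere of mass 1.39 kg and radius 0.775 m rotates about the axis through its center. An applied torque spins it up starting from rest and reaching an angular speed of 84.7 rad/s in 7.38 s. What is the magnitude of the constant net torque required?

I = (2/5)MR² = (2/5)(1.39)(0.775)² = 0.3339 kg·m².
α = Δω/Δt = (84.7 − 0)/7.38 = 11.48 rad/s².
τ = Iα = (0.3339)(11.48) = 3.833 N·m.

τ ≈ 3.83 N·m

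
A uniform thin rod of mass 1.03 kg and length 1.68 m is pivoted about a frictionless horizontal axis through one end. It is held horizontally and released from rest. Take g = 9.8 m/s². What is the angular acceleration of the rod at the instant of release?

α ≈ 8.75 rad/s²

About the pivot, I = (1/3)ML² = (1/3)(1.03)(1.68)² = 0.9690 kg·m².
The weight acts at the center, a distance L/2 = 0.8400 m from the pivot; τ = Mg(L/2) = 8.479 N·m.
α = τ/I = 8.479/0.9690 = 8.750 rad/s².
(Equivalently α = (3g/(2L)) = 8.750 rad/s².)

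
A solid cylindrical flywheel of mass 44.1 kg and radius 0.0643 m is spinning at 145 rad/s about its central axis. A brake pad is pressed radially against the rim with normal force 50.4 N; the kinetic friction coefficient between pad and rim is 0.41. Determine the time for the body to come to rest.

t ≈ 9.95 s

I = ½MR² = (1/2)(44.1)(0.0643)² = 0.09117 kg·m².
Friction force f = μN = (0.41)(50.4) = 20.66 N at the rim; torque magnitude τ = fR = 1.329 N·m, opposing ω.
|α| = τ/I = 1.329/0.09117 = 14.57 rad/s² (deceleration).
0 = ω₀ − |α|t ⇒ t = ω₀/|α| = 145/14.57 = 9.949 s.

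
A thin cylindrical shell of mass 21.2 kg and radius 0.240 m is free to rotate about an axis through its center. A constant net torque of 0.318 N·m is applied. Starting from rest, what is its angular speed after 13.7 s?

ω ≈ 3.57 rad/s

I = MR² = (21.2)(0.240)² = 1.221 kg·m².
α = τ/I = 0.318/1.221 = 0.2604 rad/s².
ω = ω₀ + αt = 0 + (0.2604)(13.7) = 3.568 rad/s.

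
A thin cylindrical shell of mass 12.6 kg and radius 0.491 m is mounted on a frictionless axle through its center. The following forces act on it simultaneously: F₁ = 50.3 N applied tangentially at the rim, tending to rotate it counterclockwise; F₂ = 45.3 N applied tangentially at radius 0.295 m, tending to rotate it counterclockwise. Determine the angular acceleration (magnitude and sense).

I = MR² = (12.6)(0.491)² = 3.038 kg·m².
Taking counterclockwise as positive: τ₁ = +(50.3)(0.491) = +24.70 N·m; τ₂ = +(45.3)(0.295) = +13.36 N·m.
Net torque τ = 38.06 N·m.
α = τ/I = 38.06/3.038 = 12.53 rad/s².

α ≈ 12.5 rad/s², counterclockwise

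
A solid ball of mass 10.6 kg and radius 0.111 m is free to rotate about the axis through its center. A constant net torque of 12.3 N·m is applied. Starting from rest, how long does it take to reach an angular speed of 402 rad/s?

t ≈ 1.71 s

I = (2/5)MR² = (2/5)(10.6)(0.111)² = 0.05224 kg·m².
α = τ/I = 12.3/0.05224 = 235.4 rad/s².
ω = αt ⇒ t = ω/α = 402/235.4 = 1.707 s.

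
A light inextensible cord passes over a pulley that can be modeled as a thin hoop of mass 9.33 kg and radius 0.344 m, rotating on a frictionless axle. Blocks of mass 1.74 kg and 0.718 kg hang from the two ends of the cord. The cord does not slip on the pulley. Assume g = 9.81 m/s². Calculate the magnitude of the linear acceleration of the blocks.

a ≈ 0.851 m/s²

I = MR² = (9.33)(0.344)² = 1.104 kg·m².
Heavier block: m₁g − T₁ = m₁a. Lighter block: T₂ − m₂g = m₂a.
Pulley: (T₁ − T₂)R = Iα = I(a/R), so T₁ − T₂ = (I/R²)a = 1·M_p a = 9.330·a.
Adding the three: (m₁ − m₂)g = (m₁ + m₂ + 9.330)a, so a = (1.74 − 0.718)(9.81)/(1.74 + 0.718 + 9.330) = 0.8505 m/s².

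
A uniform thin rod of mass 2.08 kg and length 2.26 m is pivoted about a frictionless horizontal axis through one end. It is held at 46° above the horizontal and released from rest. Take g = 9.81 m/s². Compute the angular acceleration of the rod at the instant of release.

About the pivot, I = (1/3)ML² = (1/3)(2.08)(2.26)² = 3.541 kg·m².
The weight acts at the center, a distance L/2 = 1.130 m from the pivot; τ = Mg(L/2) cos 46° = 16.02 N·m.
α = τ/I = 16.02/3.541 = 4.523 rad/s².
(Equivalently α = (3g/(2L)) cos 46° = 4.523 rad/s².)

α ≈ 4.52 rad/s²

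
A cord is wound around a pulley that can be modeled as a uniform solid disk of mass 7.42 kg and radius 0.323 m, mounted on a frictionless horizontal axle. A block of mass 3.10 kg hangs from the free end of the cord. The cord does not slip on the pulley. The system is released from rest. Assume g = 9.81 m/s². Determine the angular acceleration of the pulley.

I = ½MR² = (1/2)(7.42)(0.323)² = 0.3871 kg·m².
Block: mg − T = ma. Pulley: TR = Iα. No-slip: a = αR, so T = (I/R²)a = 3.710·a.
Then mg = (m + 3.710)a, so a = (3.10)(9.81)/(3.10 + 3.710) = 4.466 m/s².
α = a/R = 4.466/0.323 = 13.83 rad/s².

α ≈ 13.8 rad/s²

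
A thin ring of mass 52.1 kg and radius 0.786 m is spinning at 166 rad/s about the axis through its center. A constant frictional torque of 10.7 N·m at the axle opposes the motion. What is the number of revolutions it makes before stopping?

I = MR² = (52.1)(0.786)² = 32.19 kg·m².
The net torque has magnitude 10.7 N·m, opposing ω.
|α| = τ/I = 10.70/32.19 = 0.3324 rad/s² (deceleration).
ω² = ω₀² − 2|α|θ with ω = 0 ⇒ θ = ω₀²/(2|α|) = 41450 rad = 6596 rev.

≈ 6600 revolutions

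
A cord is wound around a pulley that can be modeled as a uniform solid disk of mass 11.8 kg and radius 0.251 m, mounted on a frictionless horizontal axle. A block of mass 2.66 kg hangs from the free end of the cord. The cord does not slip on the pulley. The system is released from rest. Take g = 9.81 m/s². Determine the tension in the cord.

T ≈ 18.0 N

I = ½MR² = (1/2)(11.8)(0.251)² = 0.3717 kg·m².
Block: mg − T = ma. Pulley: TR = Iα. No-slip: a = αR, so T = (I/R²)a = 5.900·a.
Then mg = (m + 5.900)a, so a = (2.66)(9.81)/(2.66 + 5.900) = 3.048 m/s².
T = 5.900·a = 17.99 N.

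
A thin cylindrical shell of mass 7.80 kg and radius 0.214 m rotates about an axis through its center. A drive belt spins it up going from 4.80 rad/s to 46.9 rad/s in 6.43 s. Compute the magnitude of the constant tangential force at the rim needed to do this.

F ≈ 10.9 N

I = MR² = (7.80)(0.214)² = 0.3572 kg·m².
α = Δω/Δt = (46.9 − 4.80)/6.43 = 6.547 rad/s².
The required torque is τ = Iα = (0.3572)(6.547) = 2.339 N·m.
A tangential force at the rim gives τ = FR, so F = τ/R = 2.339/0.214 = 10.93 N.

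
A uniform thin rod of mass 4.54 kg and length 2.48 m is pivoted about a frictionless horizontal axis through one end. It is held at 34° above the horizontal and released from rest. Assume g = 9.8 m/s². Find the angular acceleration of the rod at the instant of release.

About the pivot, I = (1/3)ML² = (1/3)(4.54)(2.48)² = 9.308 kg·m².
The weight acts at the center, a distance L/2 = 1.240 m from the pivot; τ = Mg(L/2) cos 34° = 45.74 N·m.
α = τ/I = 45.74/9.308 = 4.914 rad/s².
(Equivalently α = (3g/(2L)) cos 34° = 4.914 rad/s².)

α ≈ 4.91 rad/s²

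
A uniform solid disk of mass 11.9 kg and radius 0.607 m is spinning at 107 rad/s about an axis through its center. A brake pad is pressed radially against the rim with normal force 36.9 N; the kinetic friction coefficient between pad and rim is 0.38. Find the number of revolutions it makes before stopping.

≈ 235 revolutions

I = ½MR² = (1/2)(11.9)(0.607)² = 2.192 kg·m².
Friction force f = μN = (0.38)(36.9) = 14.02 N at the rim; torque magnitude τ = fR = 8.511 N·m, opposing ω.
|α| = τ/I = 8.511/2.192 = 3.882 rad/s² (deceleration).
ω² = ω₀² − 2|α|θ with ω = 0 ⇒ θ = ω₀²/(2|α|) = 1474 rad = 234.7 rev.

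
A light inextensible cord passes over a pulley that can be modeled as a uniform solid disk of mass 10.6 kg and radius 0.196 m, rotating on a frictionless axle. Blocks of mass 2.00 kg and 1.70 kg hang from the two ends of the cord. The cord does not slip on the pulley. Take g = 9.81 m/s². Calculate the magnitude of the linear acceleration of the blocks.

I = ½MR² = (1/2)(10.6)(0.196)² = 0.2036 kg·m².
Heavier block: m₁g − T₁ = m₁a. Lighter block: T₂ − m₂g = m₂a.
Pulley: (T₁ − T₂)R = Iα = I(a/R), so T₁ − T₂ = (I/R²)a = (1/2)M_p a = 5.300·a.
Adding the three: (m₁ − m₂)g = (m₁ + m₂ + 5.300)a, so a = (2.00 − 1.70)(9.81)/(2.00 + 1.70 + 5.300) = 0.3270 m/s².

a ≈ 0.327 m/s²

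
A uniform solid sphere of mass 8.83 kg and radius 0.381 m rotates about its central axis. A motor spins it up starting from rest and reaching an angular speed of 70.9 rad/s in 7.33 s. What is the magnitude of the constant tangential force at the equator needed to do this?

F ≈ 13.0 N

I = (2/5)MR² = (2/5)(8.83)(0.381)² = 0.5127 kg·m².
α = Δω/Δt = (70.9 − 0)/7.33 = 9.673 rad/s².
The required torque is τ = Iα = (0.5127)(9.673) = 4.959 N·m.
A tangential force at the equator gives τ = FR, so F = τ/R = 4.959/0.381 = 13.02 N.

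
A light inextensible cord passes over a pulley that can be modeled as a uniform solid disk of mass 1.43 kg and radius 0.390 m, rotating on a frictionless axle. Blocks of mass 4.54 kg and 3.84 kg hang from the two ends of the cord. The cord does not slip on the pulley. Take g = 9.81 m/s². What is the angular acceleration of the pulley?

I = ½MR² = (1/2)(1.43)(0.390)² = 0.1088 kg·m².
Heavier block: m₁g − T₁ = m₁a. Lighter block: T₂ − m₂g = m₂a.
Pulley: (T₁ − T₂)R = Iα = I(a/R), so T₁ − T₂ = (I/R²)a = (1/2)M_p a = 0.7150·a.
Adding the three: (m₁ − m₂)g = (m₁ + m₂ + 0.7150)a, so a = (4.54 − 3.84)(9.81)/(4.54 + 3.84 + 0.7150) = 0.7550 m/s².
α = a/R = 0.7550/0.390 = 1.936 rad/s².

α ≈ 1.94 rad/s²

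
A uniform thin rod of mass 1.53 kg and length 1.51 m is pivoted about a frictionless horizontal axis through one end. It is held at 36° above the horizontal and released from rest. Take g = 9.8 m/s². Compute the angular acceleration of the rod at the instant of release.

About the pivot, I = (1/3)ML² = (1/3)(1.53)(1.51)² = 1.163 kg·m².
The weight acts at the center, a distance L/2 = 0.7550 m from the pivot; τ = Mg(L/2) cos 36° = 9.158 N·m.
α = τ/I = 9.158/1.163 = 7.876 rad/s².
(Equivalently α = (3g/(2L)) cos 36° = 7.876 rad/s².)

α ≈ 7.88 rad/s²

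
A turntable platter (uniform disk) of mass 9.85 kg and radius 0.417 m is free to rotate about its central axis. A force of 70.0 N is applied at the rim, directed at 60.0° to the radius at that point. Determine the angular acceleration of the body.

I = ½MR² = (1/2)(9.85)(0.417)² = 0.8564 kg·m².
Only the tangential component produces torque: τ = F R sinθ = (70.0)(0.417) sin 60.0° = 25.28 N·m.
From τ = Iα: α = 25.28/0.8564 = 29.52 rad/s².

α ≈ 29.5 rad/s²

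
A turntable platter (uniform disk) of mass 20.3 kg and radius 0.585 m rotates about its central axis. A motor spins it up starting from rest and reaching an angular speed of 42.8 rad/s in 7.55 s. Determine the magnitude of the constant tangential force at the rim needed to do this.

I = ½MR² = (1/2)(20.3)(0.585)² = 3.474 kg·m².
α = Δω/Δt = (42.8 − 0)/7.55 = 5.669 rad/s².
The required torque is τ = Iα = (3.474)(5.669) = 19.69 N·m.
A tangential force at the rim gives τ = FR, so F = τ/R = 19.69/0.585 = 33.66 N.

F ≈ 33.7 N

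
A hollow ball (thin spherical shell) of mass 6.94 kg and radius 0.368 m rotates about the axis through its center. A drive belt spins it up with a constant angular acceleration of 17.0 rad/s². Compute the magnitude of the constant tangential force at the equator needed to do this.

I = (2/3)MR² = (2/3)(6.94)(0.368)² = 0.6266 kg·m².
The required torque is τ = Iα = (0.6266)(17.00) = 10.65 N·m.
A tangential force at the equator gives τ = FR, so F = τ/R = 10.65/0.368 = 28.94 N.

F ≈ 28.9 N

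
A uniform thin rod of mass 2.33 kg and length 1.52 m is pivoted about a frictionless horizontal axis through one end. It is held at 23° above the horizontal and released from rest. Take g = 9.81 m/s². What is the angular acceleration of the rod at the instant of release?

α ≈ 8.91 rad/s²

About the pivot, I = (1/3)ML² = (1/3)(2.33)(1.52)² = 1.794 kg·m².
The weight acts at the center, a distance L/2 = 0.7600 m from the pivot; τ = Mg(L/2) cos 23° = 15.99 N·m.
α = τ/I = 15.99/1.794 = 8.911 rad/s².
(Equivalently α = (3g/(2L)) cos 23° = 8.911 rad/s².)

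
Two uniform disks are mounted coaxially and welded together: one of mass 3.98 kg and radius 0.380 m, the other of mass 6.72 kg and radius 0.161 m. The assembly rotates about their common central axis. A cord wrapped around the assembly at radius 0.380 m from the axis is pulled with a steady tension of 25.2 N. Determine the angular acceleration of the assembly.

α ≈ 25.6 rad/s²

I = ½M₁R₁² + ½M₂R₂² = ½(3.98)(0.380)² + ½(6.72)(0.161)² = 0.3745 kg·m².
τ = F r = (25.2)(0.380) = 9.576 N·m.
α = τ/I = 9.576/0.3745 = 25.57 rad/s².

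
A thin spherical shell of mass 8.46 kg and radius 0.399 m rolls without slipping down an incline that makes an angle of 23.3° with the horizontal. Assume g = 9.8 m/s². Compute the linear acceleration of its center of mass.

a ≈ 2.33 m/s²

Translation along the incline: Mg sinθ − f = Ma.
Rotation about the center: fR = Iα with I = (2/3)MR². No-slip gives a = αR, so f = (I/R²)a = (2/3)M a.
Substituting: Mg sinθ = (1 + 0.6667)Ma, so a = g sinθ/(1 + 0.6667) = (9.8) sin 23.3° / 1.667 = 2.326 m/s².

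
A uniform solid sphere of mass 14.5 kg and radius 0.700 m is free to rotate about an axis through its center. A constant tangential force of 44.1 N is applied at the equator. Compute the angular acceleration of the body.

I = (2/5)MR² = (2/5)(14.5)(0.700)² = 2.842 kg·m².
τ = F R = (44.1)(0.700) = 30.87 N·m.
Newton's second law for rotation, τ = Iα, gives α = τ/I = 30.87/2.842 = 10.86 rad/s².

α ≈ 10.9 rad/s²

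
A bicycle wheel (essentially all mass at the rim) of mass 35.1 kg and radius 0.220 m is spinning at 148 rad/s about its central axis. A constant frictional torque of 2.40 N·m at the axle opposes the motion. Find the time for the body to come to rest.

t ≈ 105 s

I = MR² = (35.1)(0.220)² = 1.699 kg·m².
The net torque has magnitude 2.40 N·m, opposing ω.
|α| = τ/I = 2.400/1.699 = 1.413 rad/s² (deceleration).
0 = ω₀ − |α|t ⇒ t = ω₀/|α| = 148/1.413 = 104.8 s.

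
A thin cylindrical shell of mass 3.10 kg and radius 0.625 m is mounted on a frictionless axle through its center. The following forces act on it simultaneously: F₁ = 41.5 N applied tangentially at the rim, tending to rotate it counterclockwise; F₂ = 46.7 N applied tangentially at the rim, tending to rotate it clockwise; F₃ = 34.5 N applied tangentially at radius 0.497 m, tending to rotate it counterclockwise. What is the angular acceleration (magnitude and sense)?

α ≈ 11.5 rad/s², counterclockwise

I = MR² = (3.10)(0.625)² = 1.211 kg·m².
Taking counterclockwise as positive: τ₁ = +(41.5)(0.625) = +25.94 N·m; τ₂ = −(46.7)(0.625) = −29.19 N·m; τ₃ = +(34.5)(0.497) = +17.15 N·m.
Net torque τ = 13.90 N·m.
α = τ/I = 13.90/1.211 = 11.48 rad/s².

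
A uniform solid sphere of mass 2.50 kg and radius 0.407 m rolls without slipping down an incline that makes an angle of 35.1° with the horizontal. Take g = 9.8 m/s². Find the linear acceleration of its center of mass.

a ≈ 4.03 m/s²

Translation along the incline: Mg sinθ − f = Ma.
Rotation about the center: fR = Iα with I = (2/5)MR². No-slip gives a = αR, so f = (I/R²)a = (2/5)M a.
Substituting: Mg sinθ = (1 + 0.4000)Ma, so a = g sinθ/(1 + 0.4000) = (9.8) sin 35.1° / 1.400 = 4.025 m/s².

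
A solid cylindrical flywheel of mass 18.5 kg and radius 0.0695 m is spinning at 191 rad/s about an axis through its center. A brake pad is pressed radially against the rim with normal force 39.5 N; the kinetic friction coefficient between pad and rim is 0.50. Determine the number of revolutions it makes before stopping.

I = ½MR² = (1/2)(18.5)(0.0695)² = 0.04468 kg·m².
Friction force f = μN = (0.50)(39.5) = 19.75 N at the rim; torque magnitude τ = fR = 1.373 N·m, opposing ω.
|α| = τ/I = 1.373/0.04468 = 30.72 rad/s² (deceleration).
ω² = ω₀² − 2|α|θ with ω = 0 ⇒ θ = ω₀²/(2|α|) = 593.7 rad = 94.50 rev.

≈ 94.5 revolutions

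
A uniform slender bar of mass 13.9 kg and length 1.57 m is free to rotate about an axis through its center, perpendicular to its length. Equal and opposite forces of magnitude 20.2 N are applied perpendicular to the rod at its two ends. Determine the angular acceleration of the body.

I = (1/12)ML² = (1/12)(13.9)(1.57)² = 2.855 kg·m².
The couple gives τ = F·(L/2) + F·(L/2) = F L = (20.2)(1.57) = 31.71 N·m.
Newton's second law for rotation, τ = Iα, gives α = τ/I = 31.71/2.855 = 11.11 rad/s².

α ≈ 11.1 rad/s²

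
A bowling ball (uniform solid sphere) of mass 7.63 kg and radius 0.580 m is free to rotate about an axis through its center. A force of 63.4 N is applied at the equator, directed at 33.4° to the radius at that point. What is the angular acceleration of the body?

I = (2/5)MR² = (2/5)(7.63)(0.580)² = 1.027 kg·m².
Only the tangential component produces torque: τ = F R sinθ = (63.4)(0.580) sin 33.4° = 20.24 N·m.
From τ = Iα: α = 20.24/1.027 = 19.72 rad/s².

α ≈ 19.7 rad/s²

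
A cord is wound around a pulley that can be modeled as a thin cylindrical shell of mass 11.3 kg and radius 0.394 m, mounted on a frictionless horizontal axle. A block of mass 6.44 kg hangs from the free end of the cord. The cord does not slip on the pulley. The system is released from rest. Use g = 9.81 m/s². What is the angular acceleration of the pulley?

α ≈ 9.04 rad/s²

I = MR² = (11.3)(0.394)² = 1.754 kg·m².
Block: mg − T = ma. Pulley: TR = Iα. No-slip: a = αR, so T = (I/R²)a = 11.30·a.
Then mg = (m + 11.30)a, so a = (6.44)(9.81)/(6.44 + 11.30) = 3.561 m/s².
α = a/R = 3.561/0.394 = 9.039 rad/s².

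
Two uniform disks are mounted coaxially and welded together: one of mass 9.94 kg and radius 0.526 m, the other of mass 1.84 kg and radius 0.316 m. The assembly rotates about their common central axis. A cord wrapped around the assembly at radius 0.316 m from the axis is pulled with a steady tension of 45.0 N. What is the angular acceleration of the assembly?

α ≈ 9.69 rad/s²

I = ½M₁R₁² + ½M₂R₂² = ½(9.94)(0.526)² + ½(1.84)(0.316)² = 1.467 kg·m².
τ = F r = (45.0)(0.316) = 14.22 N·m.
α = τ/I = 14.22/1.467 = 9.694 rad/s².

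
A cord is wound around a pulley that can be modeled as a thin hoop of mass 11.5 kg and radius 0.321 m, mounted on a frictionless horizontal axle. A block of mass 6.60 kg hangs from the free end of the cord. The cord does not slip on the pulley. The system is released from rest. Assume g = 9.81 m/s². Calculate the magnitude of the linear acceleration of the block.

I = MR² = (11.5)(0.321)² = 1.185 kg·m².
Block: mg − T = ma. Pulley: TR = Iα. No-slip: a = αR, so T = (I/R²)a = 11.50·a.
Then mg = (m + 11.50)a, so a = (6.60)(9.81)/(6.60 + 11.50) = 3.577 m/s².

a ≈ 3.58 m/s²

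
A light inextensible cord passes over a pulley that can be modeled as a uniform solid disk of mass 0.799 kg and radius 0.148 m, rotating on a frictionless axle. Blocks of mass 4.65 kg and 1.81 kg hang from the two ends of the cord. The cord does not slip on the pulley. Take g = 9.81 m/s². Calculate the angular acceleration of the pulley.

I = ½MR² = (1/2)(0.799)(0.148)² = 0.008751 kg·m².
Heavier block: m₁g − T₁ = m₁a. Lighter block: T₂ − m₂g = m₂a.
Pulley: (T₁ − T₂)R = Iα = I(a/R), so T₁ − T₂ = (I/R²)a = (1/2)M_p a = 0.3995·a.
Adding the three: (m₁ − m₂)g = (m₁ + m₂ + 0.3995)a, so a = (4.65 − 1.81)(9.81)/(4.65 + 1.81 + 0.3995) = 4.062 m/s².
α = a/R = 4.062/0.148 = 27.44 rad/s².

α ≈ 27.4 rad/s²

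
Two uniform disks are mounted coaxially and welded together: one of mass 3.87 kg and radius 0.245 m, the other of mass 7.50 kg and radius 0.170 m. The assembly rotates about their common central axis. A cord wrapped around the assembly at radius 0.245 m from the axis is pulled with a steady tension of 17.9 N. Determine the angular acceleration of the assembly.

I = ½M₁R₁² + ½M₂R₂² = ½(3.87)(0.245)² + ½(7.50)(0.170)² = 0.2245 kg·m².
τ = F r = (17.9)(0.245) = 4.385 N·m.
α = τ/I = 4.385/0.2245 = 19.53 rad/s².

α ≈ 19.5 rad/s²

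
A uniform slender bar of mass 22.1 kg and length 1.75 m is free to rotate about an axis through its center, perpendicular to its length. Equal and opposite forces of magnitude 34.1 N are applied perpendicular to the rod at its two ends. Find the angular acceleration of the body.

α ≈ 10.6 rad/s²

I = (1/12)ML² = (1/12)(22.1)(1.75)² = 5.640 kg·m².
The couple gives τ = F·(L/2) + F·(L/2) = F L = (34.1)(1.75) = 59.68 N·m.
Newton's second law for rotation, τ = Iα, gives α = τ/I = 59.68/5.640 = 10.58 rad/s².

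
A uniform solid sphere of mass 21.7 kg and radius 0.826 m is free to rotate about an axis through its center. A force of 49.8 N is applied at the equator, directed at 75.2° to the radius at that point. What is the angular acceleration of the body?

α ≈ 6.72 rad/s²

I = (2/5)MR² = (2/5)(21.7)(0.826)² = 5.922 kg·m².
Only the tangential component produces torque: τ = F R sinθ = (49.8)(0.826) sin 75.2° = 39.77 N·m.
Newton's second law for rotation, τ = Iα, gives α = τ/I = 39.77/5.922 = 6.715 rad/s².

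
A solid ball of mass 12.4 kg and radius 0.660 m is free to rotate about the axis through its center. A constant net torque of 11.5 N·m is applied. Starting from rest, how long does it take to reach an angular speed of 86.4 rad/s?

I = (2/5)MR² = (2/5)(12.4)(0.660)² = 2.161 kg·m².
α = τ/I = 11.5/2.161 = 5.323 rad/s².
ω = αt ⇒ t = ω/α = 86.4/5.323 = 16.23 s.

t ≈ 16.2 s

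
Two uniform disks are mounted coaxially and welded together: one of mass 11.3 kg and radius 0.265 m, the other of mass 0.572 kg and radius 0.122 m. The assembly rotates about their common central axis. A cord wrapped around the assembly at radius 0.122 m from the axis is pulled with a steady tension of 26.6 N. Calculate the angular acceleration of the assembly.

I = ½M₁R₁² + ½M₂R₂² = ½(11.3)(0.265)² + ½(0.572)(0.122)² = 0.4010 kg·m².
τ = F r = (26.6)(0.122) = 3.245 N·m.
α = τ/I = 3.245/0.4010 = 8.092 rad/s².

α ≈ 8.09 rad/s²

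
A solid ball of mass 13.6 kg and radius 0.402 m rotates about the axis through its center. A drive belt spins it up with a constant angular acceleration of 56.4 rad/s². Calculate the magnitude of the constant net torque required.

I = (2/5)MR² = (2/5)(13.6)(0.402)² = 0.8791 kg·m².
τ = Iα = (0.8791)(56.40) = 49.58 N·m.

τ ≈ 49.6 N·m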